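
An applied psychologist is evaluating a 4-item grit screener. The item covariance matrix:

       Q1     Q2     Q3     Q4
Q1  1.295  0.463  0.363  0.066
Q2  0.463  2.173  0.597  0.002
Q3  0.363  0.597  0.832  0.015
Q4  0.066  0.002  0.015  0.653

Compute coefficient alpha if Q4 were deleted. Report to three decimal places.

coefficient alpha = 0.597

Remaining items: Q1, Q2, Q3 (k = 3).
Σσᵢ² = 1.295 + 2.173 + 0.832 = 4.300
Var(T) = 4.300 + 2 × 1.423 = 7.146
α (item deleted) = (3/2)·(1 − 4.300/7.146) = 0.597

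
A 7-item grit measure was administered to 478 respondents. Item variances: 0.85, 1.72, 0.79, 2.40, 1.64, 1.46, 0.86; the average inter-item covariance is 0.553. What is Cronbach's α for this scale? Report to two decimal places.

Σσ²ᵢ = 0.85 + 1.72 + 0.79 + 2.40 + 1.64 + 1.46 + 0.86 = 9.72
Sum of the 21 distinct covariances = 21 × 0.553 = 11.613
σ²_T = Σσ²ᵢ + 2·Σcov = 9.72 + 2 × 11.613 = 32.946
α = (7/6)·(1 − 9.72/32.946) = 0.82

Cronbach's α = 0.82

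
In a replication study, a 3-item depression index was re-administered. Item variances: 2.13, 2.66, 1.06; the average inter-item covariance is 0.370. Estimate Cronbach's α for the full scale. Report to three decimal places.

α = 0.413

ΣVar(i) = 2.13 + 2.66 + 1.06 = 5.85
Sum of the 3 distinct covariances = 3 × 0.370 = 1.110
σ²_T = ΣVar(i) + 2·Σcov = 5.85 + 2 × 1.110 = 8.070
α = (3/2)·(1 − 5.85/8.070) = 0.413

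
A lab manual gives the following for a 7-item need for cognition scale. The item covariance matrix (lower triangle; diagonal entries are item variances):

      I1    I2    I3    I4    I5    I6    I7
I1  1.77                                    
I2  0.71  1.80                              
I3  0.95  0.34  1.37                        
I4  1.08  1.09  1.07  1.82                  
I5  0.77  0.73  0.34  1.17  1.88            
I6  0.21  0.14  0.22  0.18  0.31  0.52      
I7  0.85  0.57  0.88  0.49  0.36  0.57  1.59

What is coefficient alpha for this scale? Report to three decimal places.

ΣVar(i) = 1.77 + 1.80 + 1.37 + 1.82 + 1.88 + 0.52 + 1.59 = 10.75
Σ_{i<j} σ_ij = 13.03
σ²_T = 10.75 + 2 × 13.03 = 36.81
α = (k/(k−1))·(1 − ΣVar(i)/σ²_T) = (7/6)·(1 − 10.75/36.81) = 0.826

coefficient alpha = 0.826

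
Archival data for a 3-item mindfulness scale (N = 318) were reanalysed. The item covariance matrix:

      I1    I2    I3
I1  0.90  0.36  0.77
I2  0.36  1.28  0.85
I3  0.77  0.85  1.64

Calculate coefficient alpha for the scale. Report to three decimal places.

coefficient alpha = 0.763

sum of item variances = 0.90 + 1.28 + 1.64 = 3.82
Sum of off-diagonal covariances = 1.98
σ²_total = 3.82 + 2 × 1.98 = 7.78
α = (k/(k−1))·(1 − sum of item variances/σ²_total) = (3/2)·(1 − 3.82/7.78) = 0.763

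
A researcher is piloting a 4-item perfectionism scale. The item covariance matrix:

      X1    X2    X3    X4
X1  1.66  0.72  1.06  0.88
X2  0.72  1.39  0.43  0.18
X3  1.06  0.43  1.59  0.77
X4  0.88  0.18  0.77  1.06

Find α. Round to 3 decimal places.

α = 0.782

ΣVar(i) = 1.66 + 1.39 + 1.59 + 1.06 = 5.70
Σ_{i<j} σ_ij = 4.04
σ²_T = 5.70 + 2 × 4.04 = 13.78
α = (k/(k−1))·(1 − ΣVar(i)/σ²_T) = (4/3)·(1 − 5.70/13.78) = 0.782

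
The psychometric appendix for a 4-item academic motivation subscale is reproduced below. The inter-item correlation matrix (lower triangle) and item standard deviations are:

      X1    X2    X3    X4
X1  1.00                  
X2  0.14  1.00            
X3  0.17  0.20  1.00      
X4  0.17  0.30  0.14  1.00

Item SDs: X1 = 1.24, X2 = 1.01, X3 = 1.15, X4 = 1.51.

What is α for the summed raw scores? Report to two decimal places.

α = 0.47

Σσ²ᵢ = 1.24² + 1.01² + 1.15² + 1.51² = 6.1603
Covariances σ_ij = r_ij · s_i · s_j:
  σ(X1,X2) = 0.14 × 1.24 × 1.01 = 0.1753
  σ(X1,X3) = 0.17 × 1.24 × 1.15 = 0.2424
  σ(X1,X4) = 0.17 × 1.24 × 1.51 = 0.3183
  σ(X2,X3) = 0.20 × 1.01 × 1.15 = 0.2323
  σ(X2,X4) = 0.30 × 1.01 × 1.51 = 0.4575
  σ(X3,X4) = 0.14 × 1.15 × 1.51 = 0.2431
σ²_T = Σσ²ᵢ + 2·Σσ_ij = 6.1603 + 2 × 1.6689 = 9.4981
α = (4/3)·(1 − 6.1603/9.4981) = 0.47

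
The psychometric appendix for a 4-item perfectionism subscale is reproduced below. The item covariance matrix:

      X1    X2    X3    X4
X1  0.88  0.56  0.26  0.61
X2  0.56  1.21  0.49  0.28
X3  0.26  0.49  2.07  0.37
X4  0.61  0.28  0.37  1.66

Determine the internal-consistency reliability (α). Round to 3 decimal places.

α = 0.625

sum of item variances = 0.88 + 1.21 + 2.07 + 1.66 = 5.82
Sum of off-diagonal covariances = 2.57
total variance = 5.82 + 2 × 2.57 = 10.96
α = (k/(k−1))·(1 − sum of item variances/total variance) = (4/3)·(1 − 5.82/10.96) = 0.625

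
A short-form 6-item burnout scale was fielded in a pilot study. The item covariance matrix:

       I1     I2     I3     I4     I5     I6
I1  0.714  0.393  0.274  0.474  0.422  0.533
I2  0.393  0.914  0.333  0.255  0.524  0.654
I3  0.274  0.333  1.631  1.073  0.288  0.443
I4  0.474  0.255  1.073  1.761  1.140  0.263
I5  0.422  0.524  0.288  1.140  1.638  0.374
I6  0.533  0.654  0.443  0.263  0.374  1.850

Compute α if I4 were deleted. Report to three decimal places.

α = 0.696

Remaining items: I1, I2, I3, I5, I6 (k = 5).
Σσ²ᵢ = 0.714 + 0.914 + 1.631 + 1.638 + 1.850 = 6.747
σ²_total = 6.747 + 2 × 4.238 = 15.223
α (item deleted) = (5/4)·(1 − 6.747/15.223) = 0.696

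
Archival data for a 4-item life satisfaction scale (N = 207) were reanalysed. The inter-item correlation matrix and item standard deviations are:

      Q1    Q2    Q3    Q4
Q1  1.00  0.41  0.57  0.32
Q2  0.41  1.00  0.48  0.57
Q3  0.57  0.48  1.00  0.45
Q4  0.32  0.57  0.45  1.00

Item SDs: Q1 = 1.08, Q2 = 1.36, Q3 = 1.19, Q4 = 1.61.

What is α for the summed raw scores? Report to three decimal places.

Σσ²ᵢ = 1.08² + 1.36² + 1.19² + 1.61² = 7.0242
Covariances σ_ij = r_ij · s_i · s_j:
  σ(Q1,Q2) = 0.41 × 1.08 × 1.36 = 0.6022
  σ(Q1,Q3) = 0.57 × 1.08 × 1.19 = 0.7326
  σ(Q1,Q4) = 0.32 × 1.08 × 1.61 = 0.5564
  σ(Q2,Q3) = 0.48 × 1.36 × 1.19 = 0.7768
  σ(Q2,Q4) = 0.57 × 1.36 × 1.61 = 1.2481
  σ(Q3,Q4) = 0.45 × 1.19 × 1.61 = 0.8622
σ²_T = Σσ²ᵢ + 2·Σσ_ij = 7.0242 + 2 × 4.7783 = 16.5808
α = (4/3)·(1 − 7.0242/16.5808) = 0.768

α = 0.768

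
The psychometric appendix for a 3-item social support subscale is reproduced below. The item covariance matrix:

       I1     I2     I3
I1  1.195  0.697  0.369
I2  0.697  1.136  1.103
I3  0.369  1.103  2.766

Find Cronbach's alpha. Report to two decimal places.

α = 0.69

Σσᵢ² = 1.195 + 1.136 + 2.766 = 5.097
Σ_{i<j} σ_ij = 2.169
total variance = 5.097 + 2 × 2.169 = 9.435
α = (k/(k−1))·(1 − Σσᵢ²/total variance) = (3/2)·(1 − 5.097/9.435) = 0.69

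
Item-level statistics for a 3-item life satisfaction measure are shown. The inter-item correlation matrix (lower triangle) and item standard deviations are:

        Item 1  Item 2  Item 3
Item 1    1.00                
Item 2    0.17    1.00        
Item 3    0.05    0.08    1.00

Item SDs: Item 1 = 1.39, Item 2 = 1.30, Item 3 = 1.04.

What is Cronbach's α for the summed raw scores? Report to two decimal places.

Σσ²ᵢ = 1.39² + 1.30² + 1.04² = 4.7037
Covariances σ_ij = r_ij · s_i · s_j:
  σ(Item 1,Item 2) = 0.17 × 1.39 × 1.30 = 0.3072
  σ(Item 1,Item 3) = 0.05 × 1.39 × 1.04 = 0.0723
  σ(Item 2,Item 3) = 0.08 × 1.30 × 1.04 = 0.1082
σ²_T = Σσ²ᵢ + 2·Σσ_ij = 4.7037 + 2 × 0.4877 = 5.6791
α = (3/2)·(1 − 4.7037/5.6791) = 0.26

Cronbach's α = 0.26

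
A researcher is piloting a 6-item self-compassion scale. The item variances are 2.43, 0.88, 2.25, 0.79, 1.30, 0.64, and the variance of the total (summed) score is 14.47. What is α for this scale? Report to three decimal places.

α = 0.513

Σσᵢ² = 2.43 + 0.88 + 2.25 + 0.79 + 1.30 + 0.64 = 8.29
α = (k/(k−1))·(1 − Σσᵢ²/total variance) = (6/5)·(1 − 8.29/14.47) = 0.513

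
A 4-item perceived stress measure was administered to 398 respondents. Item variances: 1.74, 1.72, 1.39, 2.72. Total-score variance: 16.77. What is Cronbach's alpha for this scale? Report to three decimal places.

α = 0.731

ΣVar(i) = 1.74 + 1.72 + 1.39 + 2.72 = 7.57
α = (k/(k−1))·(1 − ΣVar(i)/σ²_total) = (4/3)·(1 − 7.57/16.77) = 0.731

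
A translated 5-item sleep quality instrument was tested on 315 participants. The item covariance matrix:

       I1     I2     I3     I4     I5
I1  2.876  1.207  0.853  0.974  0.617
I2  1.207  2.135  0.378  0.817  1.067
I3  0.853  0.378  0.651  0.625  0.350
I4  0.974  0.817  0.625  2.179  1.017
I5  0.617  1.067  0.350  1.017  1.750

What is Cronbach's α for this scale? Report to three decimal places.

α = 0.778

sum of item variances = 2.876 + 2.135 + 0.651 + 2.179 + 1.750 = 9.591
Sum of off-diagonal covariances = 7.905
σ²_T = 9.591 + 2 × 7.905 = 25.401
α = (k/(k−1))·(1 − sum of item variances/σ²_T) = (5/4)·(1 − 9.591/25.401) = 0.778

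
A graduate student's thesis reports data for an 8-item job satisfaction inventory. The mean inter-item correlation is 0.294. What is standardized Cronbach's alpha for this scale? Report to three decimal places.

α = 0.769

Standardized α = k·r̄ / (1 + (k−1)·r̄) = 8 × 0.294 / (1 + 7 × 0.294)
  = 2.3520 / 3.0580 = 0.769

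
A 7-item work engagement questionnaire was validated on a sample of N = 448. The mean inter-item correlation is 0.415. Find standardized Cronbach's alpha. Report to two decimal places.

Standardized α = k·r̄ / (1 + (k−1)·r̄) = 7 × 0.415 / (1 + 6 × 0.415)
  = 2.9050 / 3.4900 = 0.83

standardized Cronbach's alpha = 0.83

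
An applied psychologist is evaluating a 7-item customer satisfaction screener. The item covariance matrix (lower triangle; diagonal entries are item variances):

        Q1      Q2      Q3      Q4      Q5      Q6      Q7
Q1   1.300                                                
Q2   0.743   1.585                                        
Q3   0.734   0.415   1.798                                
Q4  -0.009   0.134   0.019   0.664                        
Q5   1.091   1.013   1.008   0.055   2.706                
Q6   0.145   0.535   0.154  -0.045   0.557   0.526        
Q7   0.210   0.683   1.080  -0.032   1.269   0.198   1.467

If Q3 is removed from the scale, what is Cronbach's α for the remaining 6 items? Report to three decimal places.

α = 0.736

Remaining items: Q1, Q2, Q4, Q5, Q6, Q7 (k = 6).
sum of item variances = 1.300 + 1.585 + 0.664 + 2.706 + 0.526 + 1.467 = 8.248
σ²_T = 8.248 + 2 × 6.547 = 21.342
α (item deleted) = (6/5)·(1 − 8.248/21.342) = 0.736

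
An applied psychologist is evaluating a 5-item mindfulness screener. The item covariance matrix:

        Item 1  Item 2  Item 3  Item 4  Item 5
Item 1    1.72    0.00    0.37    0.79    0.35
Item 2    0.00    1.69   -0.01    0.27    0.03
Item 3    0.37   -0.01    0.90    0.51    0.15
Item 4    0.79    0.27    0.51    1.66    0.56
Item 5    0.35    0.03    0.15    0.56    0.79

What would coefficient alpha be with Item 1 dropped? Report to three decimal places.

α = 0.500

Remaining items: Item 2, Item 3, Item 4, Item 5 (k = 4).
Σσ²ᵢ = 1.69 + 0.90 + 1.66 + 0.79 = 5.04
σ²_total = 5.04 + 2 × 1.51 = 8.06
α (item deleted) = (4/3)·(1 − 5.04/8.06) = 0.500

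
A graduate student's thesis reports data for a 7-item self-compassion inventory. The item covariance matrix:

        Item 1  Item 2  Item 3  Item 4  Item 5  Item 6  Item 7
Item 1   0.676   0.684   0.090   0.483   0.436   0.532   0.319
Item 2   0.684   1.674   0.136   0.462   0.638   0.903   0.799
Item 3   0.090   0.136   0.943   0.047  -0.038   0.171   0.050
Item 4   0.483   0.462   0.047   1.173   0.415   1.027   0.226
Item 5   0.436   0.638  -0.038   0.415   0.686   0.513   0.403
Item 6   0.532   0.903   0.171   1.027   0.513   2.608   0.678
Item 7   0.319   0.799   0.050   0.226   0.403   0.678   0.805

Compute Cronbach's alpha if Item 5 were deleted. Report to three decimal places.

Remaining items: Item 1, Item 2, Item 3, Item 4, Item 6, Item 7 (k = 6).
Σσᵢ² = 0.676 + 1.674 + 0.943 + 1.173 + 2.608 + 0.805 = 7.879
Var(T) = 7.879 + 2 × 6.607 = 21.093
α (item deleted) = (6/5)·(1 − 7.879/21.093) = 0.752

α = 0.752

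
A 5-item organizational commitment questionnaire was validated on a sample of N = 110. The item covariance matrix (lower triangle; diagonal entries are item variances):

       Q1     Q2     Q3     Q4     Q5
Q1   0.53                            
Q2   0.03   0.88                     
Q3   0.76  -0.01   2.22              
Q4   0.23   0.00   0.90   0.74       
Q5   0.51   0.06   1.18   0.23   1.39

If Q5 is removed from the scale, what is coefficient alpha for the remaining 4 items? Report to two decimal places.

Remaining items: Q1, Q2, Q3, Q4 (k = 4).
Σσᵢ² = 0.53 + 0.88 + 2.22 + 0.74 = 4.37
σ²_T = 4.37 + 2 × 1.91 = 8.19
α (item deleted) = (4/3)·(1 − 4.37/8.19) = 0.62

α = 0.62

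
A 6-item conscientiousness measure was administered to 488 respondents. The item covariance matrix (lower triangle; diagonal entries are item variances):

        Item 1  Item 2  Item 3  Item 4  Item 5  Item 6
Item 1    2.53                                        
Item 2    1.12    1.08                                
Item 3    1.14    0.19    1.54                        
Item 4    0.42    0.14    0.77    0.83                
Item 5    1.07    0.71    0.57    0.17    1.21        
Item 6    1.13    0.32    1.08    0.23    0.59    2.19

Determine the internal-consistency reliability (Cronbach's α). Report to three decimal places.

Σσ²ᵢ = 2.53 + 1.08 + 1.54 + 0.83 + 1.21 + 2.19 = 9.38
Sum of off-diagonal covariances = 9.65
σ²_T = 9.38 + 2 × 9.65 = 28.68
α = (k/(k−1))·(1 − Σσ²ᵢ/σ²_T) = (6/5)·(1 − 9.38/28.68) = 0.808

α = 0.808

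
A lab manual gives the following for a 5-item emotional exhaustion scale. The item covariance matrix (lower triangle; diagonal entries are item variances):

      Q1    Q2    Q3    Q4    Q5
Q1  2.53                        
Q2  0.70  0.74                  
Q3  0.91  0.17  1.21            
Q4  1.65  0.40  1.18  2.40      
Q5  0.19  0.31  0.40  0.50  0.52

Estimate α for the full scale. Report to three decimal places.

α = 0.793

ΣVar(i) = 2.53 + 0.74 + 1.21 + 2.40 + 0.52 = 7.40
Sum of the distinct covariances = 6.41
σ²_T = 7.40 + 2 × 6.41 = 20.22
α = (k/(k−1))·(1 − ΣVar(i)/σ²_T) = (5/4)·(1 − 7.40/20.22) = 0.793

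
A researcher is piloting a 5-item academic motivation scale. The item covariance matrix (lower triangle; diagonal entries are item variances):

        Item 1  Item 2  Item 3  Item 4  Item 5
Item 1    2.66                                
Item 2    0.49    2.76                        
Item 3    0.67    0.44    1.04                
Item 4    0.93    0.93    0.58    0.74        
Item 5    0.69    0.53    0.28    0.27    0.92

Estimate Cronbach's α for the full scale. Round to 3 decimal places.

Cronbach's α = 0.736

Σσᵢ² = 2.66 + 2.76 + 1.04 + 0.74 + 0.92 = 8.12
Sum of the distinct covariances = 5.81
total variance = 8.12 + 2 × 5.81 = 19.74
α = (k/(k−1))·(1 − Σσᵢ²/total variance) = (5/4)·(1 − 8.12/19.74) = 0.736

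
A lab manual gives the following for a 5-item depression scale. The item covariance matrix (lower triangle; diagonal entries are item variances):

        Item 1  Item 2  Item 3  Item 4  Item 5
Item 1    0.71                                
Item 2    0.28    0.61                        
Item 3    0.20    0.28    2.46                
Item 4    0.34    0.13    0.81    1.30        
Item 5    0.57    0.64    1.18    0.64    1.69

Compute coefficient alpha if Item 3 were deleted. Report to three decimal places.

Remaining items: Item 1, Item 2, Item 4, Item 5 (k = 4).
ΣVar(i) = 0.71 + 0.61 + 1.30 + 1.69 = 4.31
total variance = 4.31 + 2 × 2.60 = 9.51
α (item deleted) = (4/3)·(1 − 4.31/9.51) = 0.729

α = 0.729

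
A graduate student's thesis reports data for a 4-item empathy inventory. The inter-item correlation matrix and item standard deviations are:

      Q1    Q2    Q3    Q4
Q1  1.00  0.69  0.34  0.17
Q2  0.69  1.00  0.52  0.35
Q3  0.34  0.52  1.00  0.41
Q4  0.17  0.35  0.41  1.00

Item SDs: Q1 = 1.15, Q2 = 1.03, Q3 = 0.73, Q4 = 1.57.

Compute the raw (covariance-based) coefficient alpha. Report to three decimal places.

Σσ²ᵢ = 1.15² + 1.03² + 0.73² + 1.57² = 5.3812
Covariances σ_ij = r_ij · s_i · s_j:
  σ(Q1,Q2) = 0.69 × 1.15 × 1.03 = 0.8173
  σ(Q1,Q3) = 0.34 × 1.15 × 0.73 = 0.2854
  σ(Q1,Q4) = 0.17 × 1.15 × 1.57 = 0.3069
  σ(Q2,Q3) = 0.52 × 1.03 × 0.73 = 0.3910
  σ(Q2,Q4) = 0.35 × 1.03 × 1.57 = 0.5660
  σ(Q3,Q4) = 0.41 × 0.73 × 1.57 = 0.4699
σ²_T = Σσ²ᵢ + 2·Σσ_ij = 5.3812 + 2 × 2.8365 = 11.0542
α = (4/3)·(1 − 5.3812/11.0542) = 0.684

α = 0.684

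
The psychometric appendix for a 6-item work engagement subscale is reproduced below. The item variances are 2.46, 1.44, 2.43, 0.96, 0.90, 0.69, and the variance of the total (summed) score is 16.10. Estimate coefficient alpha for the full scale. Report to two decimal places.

coefficient alpha = 0.54

Σσ²ᵢ = 2.46 + 1.44 + 2.43 + 0.96 + 0.90 + 0.69 = 8.88
α = (k/(k−1))·(1 − Σσ²ᵢ/total variance) = (6/5)·(1 − 8.88/16.10) = 0.54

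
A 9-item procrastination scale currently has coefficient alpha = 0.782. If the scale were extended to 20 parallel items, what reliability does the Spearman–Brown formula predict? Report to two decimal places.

predicted reliability = 0.89

Length factor m = 20/9 = 2.2222
α' = m·α / (1 + (m−1)·α)
   = 20/9 × 0.782 / (1 + (20/9 − 1) × 0.782)
   = 1.7378 / 1.9558 = 0.89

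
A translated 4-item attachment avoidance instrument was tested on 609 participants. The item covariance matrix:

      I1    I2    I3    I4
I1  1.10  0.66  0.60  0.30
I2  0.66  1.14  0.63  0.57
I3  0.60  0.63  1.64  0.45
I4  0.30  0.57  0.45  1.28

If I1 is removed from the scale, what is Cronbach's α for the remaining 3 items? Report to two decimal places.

Remaining items: I2, I3, I4 (k = 3).
Σσ²ᵢ = 1.14 + 1.64 + 1.28 = 4.06
σ²_T = 4.06 + 2 × 1.65 = 7.36
α (item deleted) = (3/2)·(1 − 4.06/7.36) = 0.67

α = 0.67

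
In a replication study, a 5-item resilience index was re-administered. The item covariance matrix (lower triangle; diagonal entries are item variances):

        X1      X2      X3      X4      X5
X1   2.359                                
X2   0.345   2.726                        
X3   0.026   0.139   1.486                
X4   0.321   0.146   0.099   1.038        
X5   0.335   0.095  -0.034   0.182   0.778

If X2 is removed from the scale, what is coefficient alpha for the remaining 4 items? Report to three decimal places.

Remaining items: X1, X3, X4, X5 (k = 4).
sum of item variances = 2.359 + 1.486 + 1.038 + 0.778 = 5.661
Var(T) = 5.661 + 2 × 0.929 = 7.519
α (item deleted) = (4/3)·(1 − 5.661/7.519) = 0.329

α = 0.329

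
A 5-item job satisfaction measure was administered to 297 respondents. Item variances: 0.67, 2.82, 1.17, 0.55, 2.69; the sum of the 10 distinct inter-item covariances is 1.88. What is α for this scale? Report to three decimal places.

ΣVar(i) = 0.67 + 2.82 + 1.17 + 0.55 + 2.69 = 7.90
Sum of distinct covariances = 1.88
σ²_total = ΣVar(i) + 2·Σcov = 7.90 + 2 × 1.88 = 11.66
α = (5/4)·(1 − 7.90/11.66) = 0.403

α = 0.403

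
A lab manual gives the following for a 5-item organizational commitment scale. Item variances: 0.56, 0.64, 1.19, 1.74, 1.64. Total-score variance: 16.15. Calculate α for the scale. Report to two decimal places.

α = 0.80

Σσ²ᵢ = 0.56 + 0.64 + 1.19 + 1.74 + 1.64 = 5.77
α = (k/(k−1))·(1 − Σσ²ᵢ/σ²_total) = (5/4)·(1 − 5.77/16.15) = 0.80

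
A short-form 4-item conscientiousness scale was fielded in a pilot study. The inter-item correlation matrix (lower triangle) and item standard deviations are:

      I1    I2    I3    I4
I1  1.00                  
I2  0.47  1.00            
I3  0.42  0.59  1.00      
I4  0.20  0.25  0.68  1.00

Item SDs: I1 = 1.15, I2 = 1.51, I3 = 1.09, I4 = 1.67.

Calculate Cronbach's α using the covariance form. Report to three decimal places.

Σσ²ᵢ = 1.15² + 1.51² + 1.09² + 1.67² = 7.5796
Covariances σ_ij = r_ij · s_i · s_j:
  σ(I1,I2) = 0.47 × 1.15 × 1.51 = 0.8162
  σ(I1,I3) = 0.42 × 1.15 × 1.09 = 0.5265
  σ(I1,I4) = 0.20 × 1.15 × 1.67 = 0.3841
  σ(I2,I3) = 0.59 × 1.51 × 1.09 = 0.9711
  σ(I2,I4) = 0.25 × 1.51 × 1.67 = 0.6304
  σ(I3,I4) = 0.68 × 1.09 × 1.67 = 1.2378
σ²_T = Σσ²ᵢ + 2·Σσ_ij = 7.5796 + 2 × 4.5661 = 16.7118
α = (4/3)·(1 − 7.5796/16.7118) = 0.729

α = 0.729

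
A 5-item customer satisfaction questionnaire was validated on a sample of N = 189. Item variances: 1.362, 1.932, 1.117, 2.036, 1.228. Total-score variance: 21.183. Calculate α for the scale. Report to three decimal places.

Σσᵢ² = 1.362 + 1.932 + 1.117 + 2.036 + 1.228 = 7.675
α = (k/(k−1))·(1 − Σσᵢ²/σ²_total) = (5/4)·(1 − 7.675/21.183) = 0.797

α = 0.797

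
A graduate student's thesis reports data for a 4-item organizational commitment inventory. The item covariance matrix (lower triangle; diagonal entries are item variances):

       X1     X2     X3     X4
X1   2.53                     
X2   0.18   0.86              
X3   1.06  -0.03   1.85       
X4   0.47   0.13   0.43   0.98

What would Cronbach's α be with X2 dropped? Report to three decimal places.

Remaining items: X1, X3, X4 (k = 3).
ΣVar(i) = 2.53 + 1.85 + 0.98 = 5.36
σ²_T = 5.36 + 2 × 1.96 = 9.28
α (item deleted) = (3/2)·(1 − 5.36/9.28) = 0.634

Cronbach's α = 0.634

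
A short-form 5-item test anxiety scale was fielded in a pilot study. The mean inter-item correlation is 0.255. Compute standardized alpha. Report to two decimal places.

α = 0.63

Standardized α = k·r̄ / (1 + (k−1)·r̄) = 5 × 0.255 / (1 + 4 × 0.255)
  = 1.2750 / 2.0200 = 0.63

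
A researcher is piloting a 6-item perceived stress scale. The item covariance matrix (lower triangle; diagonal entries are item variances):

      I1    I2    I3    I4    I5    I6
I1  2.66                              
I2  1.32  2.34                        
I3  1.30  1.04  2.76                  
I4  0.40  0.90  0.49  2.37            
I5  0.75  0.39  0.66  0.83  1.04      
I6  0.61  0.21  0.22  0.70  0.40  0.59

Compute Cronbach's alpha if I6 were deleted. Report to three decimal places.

α = 0.739

Remaining items: I1, I2, I3, I4, I5 (k = 5).
ΣVar(i) = 2.66 + 2.34 + 2.76 + 2.37 + 1.04 = 11.17
total variance = 11.17 + 2 × 8.08 = 27.33
α (item deleted) = (5/4)·(1 − 11.17/27.33) = 0.739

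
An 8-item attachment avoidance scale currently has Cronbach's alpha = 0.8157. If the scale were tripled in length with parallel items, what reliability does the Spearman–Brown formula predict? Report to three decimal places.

Length factor m = 3
α' = m·α / (1 + (m−1)·α)
   = 3 × 0.8157 / (1 + (3 − 1) × 0.8157)
   = 2.4471 / 2.6314 = 0.930

predicted reliability = 0.930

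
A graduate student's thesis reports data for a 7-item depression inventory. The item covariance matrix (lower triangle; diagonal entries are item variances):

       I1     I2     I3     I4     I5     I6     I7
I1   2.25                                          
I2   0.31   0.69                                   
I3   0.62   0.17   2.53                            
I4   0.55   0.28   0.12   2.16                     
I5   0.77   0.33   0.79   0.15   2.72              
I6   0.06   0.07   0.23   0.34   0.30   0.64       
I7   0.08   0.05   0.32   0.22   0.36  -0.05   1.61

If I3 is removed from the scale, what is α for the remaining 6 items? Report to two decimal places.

Remaining items: I1, I2, I4, I5, I6, I7 (k = 6).
ΣVar(i) = 2.25 + 0.69 + 2.16 + 2.72 + 0.64 + 1.61 = 10.07
Var(T) = 10.07 + 2 × 3.82 = 17.71
α (item deleted) = (6/5)·(1 − 10.07/17.71) = 0.52

α = 0.52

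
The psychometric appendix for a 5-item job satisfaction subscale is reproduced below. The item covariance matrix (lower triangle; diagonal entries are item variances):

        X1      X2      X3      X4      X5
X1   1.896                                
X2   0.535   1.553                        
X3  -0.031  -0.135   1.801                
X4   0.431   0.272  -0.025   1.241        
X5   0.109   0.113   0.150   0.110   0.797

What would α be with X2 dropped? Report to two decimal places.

Remaining items: X1, X3, X4, X5 (k = 4).
ΣVar(i) = 1.896 + 1.801 + 1.241 + 0.797 = 5.735
total variance = 5.735 + 2 × 0.744 = 7.223
α (item deleted) = (4/3)·(1 − 5.735/7.223) = 0.27

α = 0.27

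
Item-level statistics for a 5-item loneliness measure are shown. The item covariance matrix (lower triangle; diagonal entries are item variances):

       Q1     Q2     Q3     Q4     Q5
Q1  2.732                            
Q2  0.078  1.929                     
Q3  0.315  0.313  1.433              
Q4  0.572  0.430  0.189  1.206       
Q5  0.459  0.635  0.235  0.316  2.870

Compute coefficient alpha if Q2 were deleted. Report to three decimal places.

α = 0.448

Remaining items: Q1, Q3, Q4, Q5 (k = 4).
Σσᵢ² = 2.732 + 1.433 + 1.206 + 2.870 = 8.241
total variance = 8.241 + 2 × 2.086 = 12.413
α (item deleted) = (4/3)·(1 − 8.241/12.413) = 0.448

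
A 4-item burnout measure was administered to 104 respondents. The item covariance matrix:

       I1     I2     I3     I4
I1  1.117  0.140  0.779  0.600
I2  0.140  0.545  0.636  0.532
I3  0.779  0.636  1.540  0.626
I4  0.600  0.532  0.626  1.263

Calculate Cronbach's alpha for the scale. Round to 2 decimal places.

sum of item variances = 1.117 + 0.545 + 1.540 + 1.263 = 4.465
Σ_{i<j} σ_ij = 3.313
Var(T) = 4.465 + 2 × 3.313 = 11.091
α = (k/(k−1))·(1 − sum of item variances/Var(T)) = (4/3)·(1 − 4.465/11.091) = 0.80

Cronbach's alpha = 0.80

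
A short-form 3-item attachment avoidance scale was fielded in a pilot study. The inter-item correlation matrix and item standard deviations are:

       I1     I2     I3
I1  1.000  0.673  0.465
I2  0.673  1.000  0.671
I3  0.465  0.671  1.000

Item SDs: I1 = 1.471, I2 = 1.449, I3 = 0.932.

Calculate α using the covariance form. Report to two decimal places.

α = 0.81

Σσ²ᵢ = 1.471² + 1.449² + 0.932² = 5.1321
Covariances σ_ij = r_ij · s_i · s_j:
  σ(I1,I2) = 0.673 × 1.471 × 1.449 = 1.4345
  σ(I1,I3) = 0.465 × 1.471 × 0.932 = 0.6375
  σ(I2,I3) = 0.671 × 1.449 × 0.932 = 0.9062
σ²_T = Σσ²ᵢ + 2·Σσ_ij = 5.1321 + 2 × 2.9782 = 11.0885
α = (3/2)·(1 − 5.1321/11.0885) = 0.81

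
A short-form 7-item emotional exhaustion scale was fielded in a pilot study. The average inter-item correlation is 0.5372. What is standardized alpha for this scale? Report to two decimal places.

Standardized α = k·r̄ / (1 + (k−1)·r̄) = 7 × 0.5372 / (1 + 6 × 0.5372)
  = 3.7604 / 4.2232 = 0.89

standardized alpha = 0.89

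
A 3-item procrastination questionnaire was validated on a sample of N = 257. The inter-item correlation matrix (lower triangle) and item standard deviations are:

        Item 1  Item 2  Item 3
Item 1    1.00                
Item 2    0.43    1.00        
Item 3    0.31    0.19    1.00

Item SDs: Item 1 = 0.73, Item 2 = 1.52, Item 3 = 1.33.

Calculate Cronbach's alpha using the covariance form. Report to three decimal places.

Σσ²ᵢ = 0.73² + 1.52² + 1.33² = 4.6122
Covariances σ_ij = r_ij · s_i · s_j:
  σ(Item 1,Item 2) = 0.43 × 0.73 × 1.52 = 0.4771
  σ(Item 1,Item 3) = 0.31 × 0.73 × 1.33 = 0.3010
  σ(Item 2,Item 3) = 0.19 × 1.52 × 1.33 = 0.3841
σ²_T = Σσ²ᵢ + 2·Σσ_ij = 4.6122 + 2 × 1.1622 = 6.9366
α = (3/2)·(1 − 4.6122/6.9366) = 0.503

Cronbach's alpha = 0.503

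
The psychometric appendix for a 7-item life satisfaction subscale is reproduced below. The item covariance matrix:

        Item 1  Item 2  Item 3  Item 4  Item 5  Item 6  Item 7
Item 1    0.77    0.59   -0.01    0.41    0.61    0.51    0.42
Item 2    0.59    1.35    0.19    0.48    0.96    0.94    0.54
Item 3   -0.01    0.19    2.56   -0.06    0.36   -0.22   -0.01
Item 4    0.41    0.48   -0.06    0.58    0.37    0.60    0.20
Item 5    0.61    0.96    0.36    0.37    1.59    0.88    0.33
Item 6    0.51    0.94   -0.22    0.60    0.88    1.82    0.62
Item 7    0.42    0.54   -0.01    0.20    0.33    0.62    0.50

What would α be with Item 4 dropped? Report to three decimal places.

Remaining items: Item 1, Item 2, Item 3, Item 5, Item 6, Item 7 (k = 6).
Σσ²ᵢ = 0.77 + 1.35 + 2.56 + 1.59 + 1.82 + 0.50 = 8.59
total variance = 8.59 + 2 × 6.71 = 22.01
α (item deleted) = (6/5)·(1 − 8.59/22.01) = 0.732

α = 0.732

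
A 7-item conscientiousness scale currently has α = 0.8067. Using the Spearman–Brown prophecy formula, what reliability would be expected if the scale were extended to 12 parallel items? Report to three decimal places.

predicted reliability = 0.877

Length factor m = 12/7 = 1.7143
α' = m·α / (1 + (m−1)·α)
   = 12/7 × 0.8067 / (1 + (12/7 − 1) × 0.8067)
   = 1.3829 / 1.5762 = 0.877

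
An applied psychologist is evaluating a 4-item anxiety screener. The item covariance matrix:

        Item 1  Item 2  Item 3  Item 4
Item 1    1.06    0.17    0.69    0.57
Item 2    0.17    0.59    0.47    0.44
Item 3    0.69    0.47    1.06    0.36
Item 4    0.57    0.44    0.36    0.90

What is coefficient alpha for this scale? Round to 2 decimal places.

Σσᵢ² = 1.06 + 0.59 + 1.06 + 0.90 = 3.61
Σ_{i<j} σ_ij = 2.70
σ²_T = 3.61 + 2 × 2.70 = 9.01
α = (k/(k−1))·(1 − Σσᵢ²/σ²_T) = (4/3)·(1 − 3.61/9.01) = 0.80

coefficient alpha = 0.80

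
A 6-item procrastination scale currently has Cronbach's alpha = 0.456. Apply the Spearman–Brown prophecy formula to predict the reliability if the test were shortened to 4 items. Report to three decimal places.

predicted reliability = 0.358

Length factor m = 4/6 = 0.6667
α' = m·α / (1 − (1−m)·α)
   = 4/6 × 0.456 / (1 − (1 − 4/6) × 0.456)
   = 0.3040 / 0.8480 = 0.358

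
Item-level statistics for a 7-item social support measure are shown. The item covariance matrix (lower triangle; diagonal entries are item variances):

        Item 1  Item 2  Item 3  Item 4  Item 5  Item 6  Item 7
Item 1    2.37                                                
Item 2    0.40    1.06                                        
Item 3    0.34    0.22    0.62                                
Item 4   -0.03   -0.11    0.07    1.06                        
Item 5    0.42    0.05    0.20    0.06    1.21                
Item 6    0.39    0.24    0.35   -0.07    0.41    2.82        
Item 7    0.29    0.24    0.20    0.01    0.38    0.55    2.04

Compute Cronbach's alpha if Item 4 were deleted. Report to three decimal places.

Remaining items: Item 1, Item 2, Item 3, Item 5, Item 6, Item 7 (k = 6).
Σσᵢ² = 2.37 + 1.06 + 0.62 + 1.21 + 2.82 + 2.04 = 10.12
Var(T) = 10.12 + 2 × 4.68 = 19.48
α (item deleted) = (6/5)·(1 − 10.12/19.48) = 0.577

α = 0.577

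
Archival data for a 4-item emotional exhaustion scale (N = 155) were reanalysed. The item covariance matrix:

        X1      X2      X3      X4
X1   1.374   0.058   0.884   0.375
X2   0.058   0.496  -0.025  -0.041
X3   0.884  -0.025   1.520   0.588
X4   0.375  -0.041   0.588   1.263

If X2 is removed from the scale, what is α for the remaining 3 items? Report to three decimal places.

α = 0.706

Remaining items: X1, X3, X4 (k = 3).
Σσᵢ² = 1.374 + 1.520 + 1.263 = 4.157
σ²_total = 4.157 + 2 × 1.847 = 7.851
α (item deleted) = (3/2)·(1 − 4.157/7.851) = 0.706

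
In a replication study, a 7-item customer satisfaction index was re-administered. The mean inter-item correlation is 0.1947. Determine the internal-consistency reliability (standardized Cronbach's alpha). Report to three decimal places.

α = 0.629

Standardized α = k·r̄ / (1 + (k−1)·r̄) = 7 × 0.1947 / (1 + 6 × 0.1947)
  = 1.3629 / 2.1682 = 0.629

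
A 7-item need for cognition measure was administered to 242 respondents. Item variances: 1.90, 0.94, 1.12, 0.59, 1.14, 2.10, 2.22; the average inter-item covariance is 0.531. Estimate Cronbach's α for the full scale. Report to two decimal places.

Cronbach's α = 0.81

Σσ²ᵢ = 1.90 + 0.94 + 1.12 + 0.59 + 1.14 + 2.10 + 2.22 = 10.01
Sum of the 21 distinct covariances = 21 × 0.531 = 11.151
Var(T) = Σσ²ᵢ + 2·Σcov = 10.01 + 2 × 11.151 = 32.312
α = (7/6)·(1 − 10.01/32.312) = 0.81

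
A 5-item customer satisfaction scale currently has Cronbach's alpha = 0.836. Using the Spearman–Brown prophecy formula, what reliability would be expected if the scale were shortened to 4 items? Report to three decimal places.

Length factor m = 4/5 = 0.8000
α' = m·α / (1 − (1−m)·α)
   = 4/5 × 0.836 / (1 − (1 − 4/5) × 0.836)
   = 0.6688 / 0.8328 = 0.803

predicted reliability = 0.803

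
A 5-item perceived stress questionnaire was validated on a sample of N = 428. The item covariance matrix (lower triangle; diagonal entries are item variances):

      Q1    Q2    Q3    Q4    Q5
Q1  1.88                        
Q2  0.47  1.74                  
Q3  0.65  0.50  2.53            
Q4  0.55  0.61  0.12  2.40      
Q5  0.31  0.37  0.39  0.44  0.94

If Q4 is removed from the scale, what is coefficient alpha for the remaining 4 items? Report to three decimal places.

coefficient alpha = 0.575

Remaining items: Q1, Q2, Q3, Q5 (k = 4).
Σσᵢ² = 1.88 + 1.74 + 2.53 + 0.94 = 7.09
σ²_T = 7.09 + 2 × 2.69 = 12.47
α (item deleted) = (4/3)·(1 − 7.09/12.47) = 0.575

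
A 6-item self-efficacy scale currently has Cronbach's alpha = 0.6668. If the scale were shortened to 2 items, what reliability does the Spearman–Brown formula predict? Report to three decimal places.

predicted reliability = 0.400

Length factor m = 2/6 = 0.3333
α' = m·α / (1 − (1−m)·α)
   = 2/6 × 0.6668 / (1 − (1 − 2/6) × 0.6668)
   = 0.2223 / 0.5555 = 0.400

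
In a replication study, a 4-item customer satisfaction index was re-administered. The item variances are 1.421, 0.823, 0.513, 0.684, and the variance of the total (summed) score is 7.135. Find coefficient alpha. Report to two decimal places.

coefficient alpha = 0.69

Σσᵢ² = 1.421 + 0.823 + 0.513 + 0.684 = 3.441
α = (k/(k−1))·(1 − Σσᵢ²/σ²_T) = (4/3)·(1 − 3.441/7.135) = 0.69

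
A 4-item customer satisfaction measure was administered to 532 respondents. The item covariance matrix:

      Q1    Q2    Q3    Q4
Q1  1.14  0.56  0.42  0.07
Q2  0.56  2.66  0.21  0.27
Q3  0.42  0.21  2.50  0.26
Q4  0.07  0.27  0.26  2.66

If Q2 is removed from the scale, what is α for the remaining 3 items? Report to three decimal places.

Remaining items: Q1, Q3, Q4 (k = 3).
ΣVar(i) = 1.14 + 2.50 + 2.66 = 6.30
σ²_total = 6.30 + 2 × 0.75 = 7.80
α (item deleted) = (3/2)·(1 − 6.30/7.80) = 0.288

α = 0.288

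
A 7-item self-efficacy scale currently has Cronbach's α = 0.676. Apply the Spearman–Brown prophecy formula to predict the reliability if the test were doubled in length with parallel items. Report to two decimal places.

predicted reliability = 0.81

Length factor m = 2
α' = m·α / (1 + (m−1)·α)
   = 2 × 0.676 / (1 + (2 − 1) × 0.676)
   = 1.3520 / 1.6760 = 0.81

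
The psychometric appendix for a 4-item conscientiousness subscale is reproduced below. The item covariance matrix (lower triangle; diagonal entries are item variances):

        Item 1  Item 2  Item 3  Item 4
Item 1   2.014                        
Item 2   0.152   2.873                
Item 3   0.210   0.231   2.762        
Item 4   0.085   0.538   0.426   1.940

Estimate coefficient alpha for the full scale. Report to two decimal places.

Σσ²ᵢ = 2.014 + 2.873 + 2.762 + 1.940 = 9.589
Σ_{i<j} σ_ij = 1.642
σ²_T = 9.589 + 2 × 1.642 = 12.873
α = (k/(k−1))·(1 − Σσ²ᵢ/σ²_T) = (4/3)·(1 − 9.589/12.873) = 0.34

α = 0.34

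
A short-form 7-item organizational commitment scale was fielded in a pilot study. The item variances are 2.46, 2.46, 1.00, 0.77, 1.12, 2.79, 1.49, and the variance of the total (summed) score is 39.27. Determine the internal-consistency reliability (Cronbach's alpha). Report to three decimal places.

Σσ²ᵢ = 2.46 + 2.46 + 1.00 + 0.77 + 1.12 + 2.79 + 1.49 = 12.09
α = (k/(k−1))·(1 − Σσ²ᵢ/total variance) = (7/6)·(1 − 12.09/39.27) = 0.807

α = 0.807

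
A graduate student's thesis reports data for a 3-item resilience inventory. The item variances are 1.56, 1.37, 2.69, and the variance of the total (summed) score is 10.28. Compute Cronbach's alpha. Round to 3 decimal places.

Σσ²ᵢ = 1.56 + 1.37 + 2.69 = 5.62
α = (k/(k−1))·(1 − Σσ²ᵢ/σ²_total) = (3/2)·(1 − 5.62/10.28) = 0.680

α = 0.680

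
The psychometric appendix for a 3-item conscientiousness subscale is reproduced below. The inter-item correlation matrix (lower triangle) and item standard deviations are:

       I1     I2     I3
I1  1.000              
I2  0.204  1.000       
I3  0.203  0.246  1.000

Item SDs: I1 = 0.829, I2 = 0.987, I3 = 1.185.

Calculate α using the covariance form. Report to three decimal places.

α = 0.449

Σσ²ᵢ = 0.829² + 0.987² + 1.185² = 3.0656
Covariances σ_ij = r_ij · s_i · s_j:
  σ(I1,I2) = 0.204 × 0.829 × 0.987 = 0.1669
  σ(I1,I3) = 0.203 × 0.829 × 1.185 = 0.1994
  σ(I2,I3) = 0.246 × 0.987 × 1.185 = 0.2877
σ²_T = Σσ²ᵢ + 2·Σσ_ij = 3.0656 + 2 × 0.6540 = 4.3736
α = (3/2)·(1 − 3.0656/4.3736) = 0.449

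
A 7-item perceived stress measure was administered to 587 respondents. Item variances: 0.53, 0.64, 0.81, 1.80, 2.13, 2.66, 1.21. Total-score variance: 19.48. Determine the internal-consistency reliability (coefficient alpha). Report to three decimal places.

sum of item variances = 0.53 + 0.64 + 0.81 + 1.80 + 2.13 + 2.66 + 1.21 = 9.78
α = (k/(k−1))·(1 − sum of item variances/σ²_total) = (7/6)·(1 − 9.78/19.48) = 0.581

coefficient alpha = 0.581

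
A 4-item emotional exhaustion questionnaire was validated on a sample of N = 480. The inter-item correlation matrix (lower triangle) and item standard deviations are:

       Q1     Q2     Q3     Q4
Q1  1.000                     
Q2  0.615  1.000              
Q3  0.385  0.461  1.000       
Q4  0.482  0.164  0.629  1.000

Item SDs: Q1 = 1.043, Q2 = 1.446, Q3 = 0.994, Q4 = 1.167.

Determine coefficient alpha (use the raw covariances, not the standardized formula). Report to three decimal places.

Σσ²ᵢ = 1.043² + 1.446² + 0.994² + 1.167² = 5.5287
Covariances σ_ij = r_ij · s_i · s_j:
  σ(Q1,Q2) = 0.615 × 1.043 × 1.446 = 0.9275
  σ(Q1,Q3) = 0.385 × 1.043 × 0.994 = 0.3991
  σ(Q1,Q4) = 0.482 × 1.043 × 1.167 = 0.5867
  σ(Q2,Q3) = 0.461 × 1.446 × 0.994 = 0.6626
  σ(Q2,Q4) = 0.164 × 1.446 × 1.167 = 0.2767
  σ(Q3,Q4) = 0.629 × 0.994 × 1.167 = 0.7296
σ²_T = Σσ²ᵢ + 2·Σσ_ij = 5.5287 + 2 × 3.5822 = 12.6931
α = (4/3)·(1 − 5.5287/12.6931) = 0.753

coefficient alpha = 0.753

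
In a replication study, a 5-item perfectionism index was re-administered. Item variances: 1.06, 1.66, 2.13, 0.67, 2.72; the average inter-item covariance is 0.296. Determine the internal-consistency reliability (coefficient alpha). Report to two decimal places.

α = 0.52

ΣVar(i) = 1.06 + 1.66 + 2.13 + 0.67 + 2.72 = 8.24
Sum of the 10 distinct covariances = 10 × 0.296 = 2.960
Var(T) = ΣVar(i) + 2·Σcov = 8.24 + 2 × 2.960 = 14.160
α = (5/4)·(1 − 8.24/14.160) = 0.52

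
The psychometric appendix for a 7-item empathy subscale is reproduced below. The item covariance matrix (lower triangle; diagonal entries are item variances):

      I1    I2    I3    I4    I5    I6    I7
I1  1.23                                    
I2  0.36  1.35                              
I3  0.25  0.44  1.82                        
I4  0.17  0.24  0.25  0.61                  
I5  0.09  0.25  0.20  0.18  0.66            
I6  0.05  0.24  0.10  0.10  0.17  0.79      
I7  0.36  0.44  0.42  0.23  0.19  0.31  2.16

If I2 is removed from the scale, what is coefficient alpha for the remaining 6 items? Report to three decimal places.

α = 0.549

Remaining items: I1, I3, I4, I5, I6, I7 (k = 6).
ΣVar(i) = 1.23 + 1.82 + 0.61 + 0.66 + 0.79 + 2.16 = 7.27
σ²_T = 7.27 + 2 × 3.07 = 13.41
α (item deleted) = (6/5)·(1 − 7.27/13.41) = 0.549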